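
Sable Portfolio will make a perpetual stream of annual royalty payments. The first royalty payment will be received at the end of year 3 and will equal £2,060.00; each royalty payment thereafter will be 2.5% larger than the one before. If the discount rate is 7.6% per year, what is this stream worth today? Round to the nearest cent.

£34887.71

Value at end of year 2: C₁ / (r − g) = £2,060.00 / (0.076 − 0.025) = £40,392.1569
Discount to today: PV = £40,392.1569 / (1 + 0.076)^2 = £40,392.1569 / 1.157776 = £34,887.71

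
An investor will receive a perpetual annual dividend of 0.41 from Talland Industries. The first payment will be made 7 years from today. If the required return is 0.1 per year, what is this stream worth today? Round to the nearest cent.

2.31

Value at end of year 6: C / r = 0.41 / 0.1 = 4.1000
Discount to today: PV = 4.1000 / (1 + 0.1)^6 = 4.1000 / 1.771561 = 2.31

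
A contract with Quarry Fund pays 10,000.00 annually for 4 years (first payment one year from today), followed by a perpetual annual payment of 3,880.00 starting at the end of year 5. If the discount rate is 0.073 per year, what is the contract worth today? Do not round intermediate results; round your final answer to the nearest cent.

PV of 4-year annuity: 10,000.00 × [1 − (1+0.073)^−4] / 0.073 = 33643.97068
Perpetuity value at year 4: 3,880.00 / 0.073 = 53150.68493
PV of perpetuity: 53150.68493 / (1+0.073)^4 = 40096.82431
Total PV = 33643.97068 + 40096.82431 = 73740.79499

73740.79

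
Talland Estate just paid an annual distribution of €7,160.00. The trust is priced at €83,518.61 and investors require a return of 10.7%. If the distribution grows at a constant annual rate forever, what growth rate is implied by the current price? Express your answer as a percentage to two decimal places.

P = D₀(1+g)/(r−g) ⇒ P(r−g) = D₀(1+g) ⇒ g(P+D₀) = P·r − D₀
g = (P·r − D₀)/(P + D₀) = (€83,518.61×0.107 − €7,160.00) / (€83,518.61 + €7,160.00) = 0.019591

1.96%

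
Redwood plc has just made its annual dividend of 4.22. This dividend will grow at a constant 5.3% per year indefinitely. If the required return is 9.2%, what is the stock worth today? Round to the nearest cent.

D₁ = D₀ × (1 + g) = 4.22 × 1.053 = 4.4437
Growing perpetuity: P = D₁ / (r − g) = 4.4437 / (0.092 − 0.053) = 113.94

113.94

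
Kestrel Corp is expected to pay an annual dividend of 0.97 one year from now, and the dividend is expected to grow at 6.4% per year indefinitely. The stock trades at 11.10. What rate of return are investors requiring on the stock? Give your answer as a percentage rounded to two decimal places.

P = D₁/(r − g) ⇒ r = D₁/P + g = 0.9700/11.10 + 0.064 = 0.087387 + 0.064 = 0.151387

15.14%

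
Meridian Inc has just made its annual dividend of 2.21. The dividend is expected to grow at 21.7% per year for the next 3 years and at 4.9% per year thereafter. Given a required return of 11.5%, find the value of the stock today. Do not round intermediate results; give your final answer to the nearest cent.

53.59

D_1 = 2.68957
D_2 = 3.27321
D_3 = 3.98349
Terminal value at year 3: TV = D_3×(1+g_2)/(r−g_2) = 4.17868/0.066 = 63.31339
P_0 = D_1/(1+r)^1 + D_2/(1+r)^2 + D_3/(1+r)^3 + TV/(1+r)^3
    = 2.41217 + 2.63284 + 2.87369 + 45.67420 = 53.59289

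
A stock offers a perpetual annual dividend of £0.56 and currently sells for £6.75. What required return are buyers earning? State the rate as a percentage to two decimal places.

P = C/r ⇒ r = C/P = £0.56/£6.75 = 0.082963

8.30%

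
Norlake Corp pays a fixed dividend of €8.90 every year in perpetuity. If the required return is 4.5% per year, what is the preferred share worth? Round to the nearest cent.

Level perpetuity: PV = C / r = €8.90 / 0.045 = €197.78

€197.78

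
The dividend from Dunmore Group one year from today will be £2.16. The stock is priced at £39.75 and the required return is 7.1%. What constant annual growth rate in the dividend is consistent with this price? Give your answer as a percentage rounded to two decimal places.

P = D₁/(r−g) ⇒ g = r − D₁/P = 0.071 − £2.16/£39.75 = 0.016660

1.67%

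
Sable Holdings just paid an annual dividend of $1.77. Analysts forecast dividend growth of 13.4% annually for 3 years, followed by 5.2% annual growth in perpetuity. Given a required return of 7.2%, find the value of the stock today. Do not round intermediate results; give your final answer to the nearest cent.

$116.16

D_1 = 2.00718
D_2 = 2.27614
D_3 = 2.58115
Terminal value at year 3: TV = D_3×(1+g_2)/(r−g_2) = 2.71536/0.02 = 135.76824
P_0 = D_1/(1+r)^1 + D_2/(1+r)^2 + D_3/(1+r)^3 + TV/(1+r)^3
    = 1.87237 + 1.98066 + 2.09521 + 110.20818 = 116.15642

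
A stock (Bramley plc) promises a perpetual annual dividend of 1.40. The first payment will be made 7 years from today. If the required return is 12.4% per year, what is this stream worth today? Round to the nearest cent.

Value at end of year 6: C / r = 1.40 / 0.124 = 11.2903
Discount to today: PV = 11.2903 / (1 + 0.124)^6 = 11.2903 / 2.016498 = 5.60

5.60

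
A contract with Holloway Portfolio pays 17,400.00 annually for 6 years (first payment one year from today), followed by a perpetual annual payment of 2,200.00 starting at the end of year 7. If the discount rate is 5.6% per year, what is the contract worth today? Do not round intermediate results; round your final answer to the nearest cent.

PV of 6-year annuity: 17,400.00 × [1 − (1+0.056)^−6] / 0.056 = 86647.38240
Perpetuity value at year 6: 2,200.00 / 0.056 = 39285.71429
PV of perpetuity: 39285.71429 / (1+0.056)^6 = 28330.29812
Total PV = 86647.38240 + 28330.29812 = 114977.68052

114977.68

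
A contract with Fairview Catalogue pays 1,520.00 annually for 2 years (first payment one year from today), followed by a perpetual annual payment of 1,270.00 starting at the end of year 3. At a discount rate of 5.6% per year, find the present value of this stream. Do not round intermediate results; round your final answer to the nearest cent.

23139.50

PV of 2-year annuity: 1,520.00 × [1 − (1+0.056)^−2] / 0.056 = 2802.45638
Perpetuity value at year 2: 1,270.00 / 0.056 = 22678.57143
PV of perpetuity: 22678.57143 / (1+0.056)^2 = 20337.04537
Total PV = 2802.45638 + 20337.04537 = 23139.50175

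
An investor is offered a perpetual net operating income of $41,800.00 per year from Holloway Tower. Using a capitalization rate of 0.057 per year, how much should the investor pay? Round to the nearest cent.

$733333.33

Level perpetuity: PV = C / r = $41,800.00 / 0.057 = $733,333.33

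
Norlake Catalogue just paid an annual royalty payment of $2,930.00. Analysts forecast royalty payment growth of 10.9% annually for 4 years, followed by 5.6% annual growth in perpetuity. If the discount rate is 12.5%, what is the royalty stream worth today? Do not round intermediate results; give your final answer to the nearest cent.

D_1 = 3249.37000
D_2 = 3603.55133
D_3 = 3996.33842
D_4 = 4431.93931
Terminal value at year 4: TV = D_4×(1+g_2)/(r−g_2) = 4680.12791/0.069 = 67827.94079
P_0 = D_1/(1+r)^1 + D_2/(1+r)^2 + D_3/(1+r)^3 + D_4/(1+r)^4 + TV/(1+r)^4
    = 2888.32889 + 2847.25043 + 2806.75621 + 2766.83789 + 42344.64952 = 53653.82294

$53653.82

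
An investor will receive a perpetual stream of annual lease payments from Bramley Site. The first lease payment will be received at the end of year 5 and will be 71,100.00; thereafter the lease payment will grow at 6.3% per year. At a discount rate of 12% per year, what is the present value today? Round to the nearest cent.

792725.18

Value at end of year 4: C₁ / (r − g) = 71,100.00 / (0.12 − 0.063) = 1,247,368.4211
Discount to today: PV = 1,247,368.4211 / (1 + 0.12)^4 = 1,247,368.4211 / 1.573519 = 792,725.18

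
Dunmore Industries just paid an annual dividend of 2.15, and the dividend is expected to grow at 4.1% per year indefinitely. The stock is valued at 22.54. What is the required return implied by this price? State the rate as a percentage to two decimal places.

14.03%

D₁ = 2.15 × 1.041 = 2.2382
P = D₁/(r − g) ⇒ r = D₁/P + g = 2.2382/22.54 + 0.041 = 0.099297 + 0.041 = 0.140297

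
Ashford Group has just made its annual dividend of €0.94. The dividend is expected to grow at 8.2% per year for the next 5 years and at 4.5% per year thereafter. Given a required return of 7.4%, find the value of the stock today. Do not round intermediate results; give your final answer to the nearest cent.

€39.96

D_1 = 1.01708
D_2 = 1.10048
D_3 = 1.19072
D_4 = 1.28836
D_5 = 1.39400
Terminal value at year 5: TV = D_5×(1+g_2)/(r−g_2) = 1.45673/0.029 = 50.23223
P_0 = D_1/(1+r)^1 + D_2/(1+r)^2 + D_3/(1+r)^3 + D_4/(1+r)^4 + D_5/(1+r)^5 + TV/(1+r)^5
    = 0.94700 + 0.95406 + 0.96116 + 0.96832 + 0.97553 + 35.15289 = 39.95897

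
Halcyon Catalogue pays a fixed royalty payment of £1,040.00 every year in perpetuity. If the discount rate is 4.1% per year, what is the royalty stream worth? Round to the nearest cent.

£25365.85

Level perpetuity: PV = C / r = £1,040.00 / 0.041 = £25,365.85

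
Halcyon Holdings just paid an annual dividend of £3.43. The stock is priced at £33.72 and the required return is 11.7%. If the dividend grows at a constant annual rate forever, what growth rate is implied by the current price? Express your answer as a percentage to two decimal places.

1.39%

P = D₀(1+g)/(r−g) ⇒ P(r−g) = D₀(1+g) ⇒ g(P+D₀) = P·r − D₀
g = (P·r − D₀)/(P + D₀) = (£33.72×0.117 − £3.43) / (£33.72 + £3.43) = 0.013869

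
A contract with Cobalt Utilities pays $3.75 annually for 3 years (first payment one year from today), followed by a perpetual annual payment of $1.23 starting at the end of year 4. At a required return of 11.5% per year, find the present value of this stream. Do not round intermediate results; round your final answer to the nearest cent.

PV of 3-year annuity: $3.75 × [1 − (1+0.115)^−3] / 0.115 = 9.08482
Perpetuity value at year 3: $1.23 / 0.115 = 10.69565
PV of perpetuity: 10.69565 / (1+0.115)^3 = 7.71583
Total PV = 9.08482 + 7.71583 = 16.80065

$16.80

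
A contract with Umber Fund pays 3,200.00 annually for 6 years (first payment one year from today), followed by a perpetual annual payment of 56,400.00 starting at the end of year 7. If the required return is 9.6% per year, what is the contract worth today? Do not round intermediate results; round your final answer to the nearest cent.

PV of 6-year annuity: 3,200.00 × [1 − (1+0.096)^−6] / 0.096 = 14101.73320
Perpetuity value at year 6: 56,400.00 / 0.096 = 587500.00000
PV of perpetuity: 587500.00000 / (1+0.096)^6 = 338956.95227
Total PV = 14101.73320 + 338956.95227 = 353058.68547

353058.69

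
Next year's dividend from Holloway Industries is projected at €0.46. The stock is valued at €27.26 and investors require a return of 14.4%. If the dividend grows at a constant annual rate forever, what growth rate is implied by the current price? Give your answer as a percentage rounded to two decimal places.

12.71%

P = D₁/(r−g) ⇒ g = r − D₁/P = 0.144 − €0.46/€27.26 = 0.127125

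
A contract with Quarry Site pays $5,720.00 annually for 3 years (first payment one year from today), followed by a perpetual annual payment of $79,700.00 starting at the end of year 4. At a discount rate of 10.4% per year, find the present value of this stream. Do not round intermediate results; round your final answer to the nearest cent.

PV of 3-year annuity: $5,720.00 × [1 − (1+0.104)^−3] / 0.104 = 14125.21613
Perpetuity value at year 3: $79,700.00 / 0.104 = 766346.15385
PV of perpetuity: 766346.15385 / (1+0.104)^3 = 569531.51654
Total PV = 14125.21613 + 569531.51654 = 583656.73267

$583656.73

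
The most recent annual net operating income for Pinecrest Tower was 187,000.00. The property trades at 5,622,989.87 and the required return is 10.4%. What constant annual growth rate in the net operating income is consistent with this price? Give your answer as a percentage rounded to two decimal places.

6.85%

P = D₀(1+g)/(r−g) ⇒ P(r−g) = D₀(1+g) ⇒ g(P+D₀) = P·r − D₀
g = (P·r − D₀)/(P + D₀) = (5,622,989.87×0.104 − 187,000.00) / (5,622,989.87 + 187,000.00) = 0.068467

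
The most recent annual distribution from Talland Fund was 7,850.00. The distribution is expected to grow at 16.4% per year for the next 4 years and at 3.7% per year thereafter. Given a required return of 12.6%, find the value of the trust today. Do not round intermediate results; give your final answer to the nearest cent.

D_1 = 9137.40000
D_2 = 10635.93360
D_3 = 12380.22671
D_4 = 14410.58389
Terminal value at year 4: TV = D_4×(1+g_2)/(r−g_2) = 14943.77549/0.089 = 167907.58983
P_0 = D_1/(1+r)^1 + D_2/(1+r)^2 + D_3/(1+r)^3 + D_4/(1+r)^4 + TV/(1+r)^4
    = 8114.92007 + 8388.78061 + 8671.88333 + 8964.54014 + 104452.00135 = 138592.12549

138592.13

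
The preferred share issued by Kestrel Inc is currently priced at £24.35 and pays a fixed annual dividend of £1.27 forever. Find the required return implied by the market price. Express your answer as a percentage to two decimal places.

5.22%

P = C/r ⇒ r = C/P = £1.27/£24.35 = 0.052156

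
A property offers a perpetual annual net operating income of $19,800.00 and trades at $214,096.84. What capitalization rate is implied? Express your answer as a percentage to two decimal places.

P = C/r ⇒ r = C/P = $19,800.00/$214,096.84 = 0.092482

9.25%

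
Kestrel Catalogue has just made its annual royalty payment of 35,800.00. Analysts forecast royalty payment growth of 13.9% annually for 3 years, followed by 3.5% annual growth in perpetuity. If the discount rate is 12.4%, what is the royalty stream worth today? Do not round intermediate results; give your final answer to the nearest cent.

543509.25

D_1 = 40776.20000
D_2 = 46444.09180
D_3 = 52899.82056
Terminal value at year 3: TV = D_3×(1+g_2)/(r−g_2) = 54751.31428/0.089 = 615183.30651
P_0 = D_1/(1+r)^1 + D_2/(1+r)^2 + D_3/(1+r)^3 + TV/(1+r)^3
    = 36277.75801 + 36761.89179 + 37252.48643 + 433217.11747 = 543509.25369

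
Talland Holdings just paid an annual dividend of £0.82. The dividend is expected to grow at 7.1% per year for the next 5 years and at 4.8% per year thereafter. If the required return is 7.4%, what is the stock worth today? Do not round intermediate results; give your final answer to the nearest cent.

D_1 = 0.87822
D_2 = 0.94057
D_3 = 1.00735
D_4 = 1.07888
D_5 = 1.15548
Terminal value at year 5: TV = D_5×(1+g_2)/(r−g_2) = 1.21094/0.026 = 46.57460
P_0 = D_1/(1+r)^1 + D_2/(1+r)^2 + D_3/(1+r)^3 + D_4/(1+r)^4 + D_5/(1+r)^5 + TV/(1+r)^5
    = 0.81771 + 0.81543 + 0.81315 + 0.81088 + 0.80861 + 32.59325 = 36.65903

£36.66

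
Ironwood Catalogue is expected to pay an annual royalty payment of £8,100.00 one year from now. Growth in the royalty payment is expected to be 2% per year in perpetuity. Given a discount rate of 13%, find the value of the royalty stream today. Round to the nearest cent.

£73636.36

Growing perpetuity: P = D₁ / (r − g) = £8,100.0000 / (0.13 − 0.02) = £73,636.36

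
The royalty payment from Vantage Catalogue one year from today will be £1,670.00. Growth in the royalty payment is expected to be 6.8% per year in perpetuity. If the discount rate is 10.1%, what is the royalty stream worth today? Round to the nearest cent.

£50606.06

Growing perpetuity: P = D₁ / (r − g) = £1,670.0000 / (0.101 − 0.068) = £50,606.06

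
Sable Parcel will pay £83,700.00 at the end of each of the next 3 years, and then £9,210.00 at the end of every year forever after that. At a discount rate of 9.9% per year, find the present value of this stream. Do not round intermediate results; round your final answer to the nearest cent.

PV of 3-year annuity: £83,700.00 × [1 − (1+0.099)^−3] / 0.099 = 208516.50693
Perpetuity value at year 3: £9,210.00 / 0.099 = 93030.30303
PV of perpetuity: 93030.30303 / (1+0.099)^3 = 70086.01356
Total PV = 208516.50693 + 70086.01356 = 278602.52049

£278602.52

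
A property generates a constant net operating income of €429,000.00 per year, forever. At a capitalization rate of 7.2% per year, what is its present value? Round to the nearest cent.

Level perpetuity: PV = C / r = €429,000.00 / 0.072 = €5,958,333.33

€5958333.33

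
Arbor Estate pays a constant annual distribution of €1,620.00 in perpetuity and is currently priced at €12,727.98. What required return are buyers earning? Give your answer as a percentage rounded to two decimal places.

12.73%

P = C/r ⇒ r = C/P = €1,620.00/€12,727.98 = 0.127279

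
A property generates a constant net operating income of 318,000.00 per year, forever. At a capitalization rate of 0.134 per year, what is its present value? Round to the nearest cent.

2373134.33

Level perpetuity: PV = C / r = 318,000.00 / 0.134 = 2,373,134.33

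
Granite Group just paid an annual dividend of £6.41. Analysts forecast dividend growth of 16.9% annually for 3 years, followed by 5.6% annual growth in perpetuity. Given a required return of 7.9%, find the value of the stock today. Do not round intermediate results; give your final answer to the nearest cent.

D_1 = 7.49329
D_2 = 8.75966
D_3 = 10.24004
Terminal value at year 3: TV = D_3×(1+g_2)/(r−g_2) = 10.81348/0.023 = 470.15130
P_0 = D_1/(1+r)^1 + D_2/(1+r)^2 + D_3/(1+r)^3 + TV/(1+r)^3
    = 6.94466 + 7.52392 + 8.15149 + 374.25991 = 396.87999

£396.88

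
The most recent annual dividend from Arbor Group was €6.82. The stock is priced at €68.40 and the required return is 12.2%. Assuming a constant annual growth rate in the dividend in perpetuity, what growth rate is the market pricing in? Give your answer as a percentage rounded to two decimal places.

2.03%

P = D₀(1+g)/(r−g) ⇒ P(r−g) = D₀(1+g) ⇒ g(P+D₀) = P·r − D₀
g = (P·r − D₀)/(P + D₀) = (€68.40×0.122 − €6.82) / (€68.40 + €6.82) = 0.020271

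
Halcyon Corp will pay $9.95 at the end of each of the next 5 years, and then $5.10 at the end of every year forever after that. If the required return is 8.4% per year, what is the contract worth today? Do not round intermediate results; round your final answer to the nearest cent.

PV of 5-year annuity: $9.95 × [1 − (1+0.084)^−5] / 0.084 = 39.31214
Perpetuity value at year 5: $5.10 / 0.084 = 60.71429
PV of perpetuity: 60.71429 / (1+0.084)^5 = 40.56435
Total PV = 39.31214 + 40.56435 = 79.87648

$79.88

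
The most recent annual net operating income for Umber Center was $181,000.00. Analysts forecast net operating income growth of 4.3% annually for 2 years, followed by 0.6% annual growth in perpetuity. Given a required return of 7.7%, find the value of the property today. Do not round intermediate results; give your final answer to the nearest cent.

$2750261.71

D_1 = 188783.00000
D_2 = 196900.66900
Terminal value at year 2: TV = D_2×(1+g_2)/(r−g_2) = 198082.07301/0.071 = 2789888.35231
P_0 = D_1/(1+r)^1 + D_2/(1+r)^2 + TV/(1+r)^2
    = 175285.97957 + 169752.34605 + 2405223.38204 = 2750261.70766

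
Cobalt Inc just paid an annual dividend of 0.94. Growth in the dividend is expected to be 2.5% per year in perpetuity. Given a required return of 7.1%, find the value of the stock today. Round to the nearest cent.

D₁ = D₀ × (1 + g) = 0.94 × 1.025 = 0.9635
Growing perpetuity: P = D₁ / (r − g) = 0.9635 / (0.071 − 0.025) = 20.95

20.95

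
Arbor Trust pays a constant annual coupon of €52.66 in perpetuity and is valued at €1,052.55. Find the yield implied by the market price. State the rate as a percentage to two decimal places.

5.00%

P = C/r ⇒ r = C/P = €52.66/€1,052.55 = 0.050031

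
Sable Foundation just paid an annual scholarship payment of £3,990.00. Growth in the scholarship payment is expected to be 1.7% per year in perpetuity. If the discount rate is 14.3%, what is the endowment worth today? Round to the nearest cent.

£32205.00

D₁ = D₀ × (1 + g) = £3,990.00 × 1.017 = £4,057.8300
Growing perpetuity: P = D₁ / (r − g) = £4,057.8300 / (0.143 − 0.017) = £32,205.00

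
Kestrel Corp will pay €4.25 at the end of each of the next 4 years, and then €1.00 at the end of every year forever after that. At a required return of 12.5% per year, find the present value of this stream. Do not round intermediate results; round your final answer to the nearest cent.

PV of 4-year annuity: €4.25 × [1 − (1+0.125)^−4] / 0.125 = 12.77397
Perpetuity value at year 4: €1.00 / 0.125 = 8.00000
PV of perpetuity: 8.00000 / (1+0.125)^4 = 4.99436
Total PV = 12.77397 + 4.99436 = 17.76833

€17.77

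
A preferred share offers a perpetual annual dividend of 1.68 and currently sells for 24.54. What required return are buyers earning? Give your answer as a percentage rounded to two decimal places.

6.85%

P = C/r ⇒ r = C/P = 1.68/24.54 = 0.068460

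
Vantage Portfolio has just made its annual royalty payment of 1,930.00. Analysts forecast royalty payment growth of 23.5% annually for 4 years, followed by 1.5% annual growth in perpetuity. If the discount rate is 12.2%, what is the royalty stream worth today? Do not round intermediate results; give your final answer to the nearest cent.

36743.81

D_1 = 2383.55000
D_2 = 2943.68425
D_3 = 3635.45005
D_4 = 4489.78081
Terminal value at year 4: TV = D_4×(1+g_2)/(r−g_2) = 4557.12752/0.107 = 42589.97684
P_0 = D_1/(1+r)^1 + D_2/(1+r)^2 + D_3/(1+r)^3 + D_4/(1+r)^4 + TV/(1+r)^4
    = 2124.37611 + 2338.32843 + 2573.82853 + 2833.04656 + 26874.22669 = 36743.80633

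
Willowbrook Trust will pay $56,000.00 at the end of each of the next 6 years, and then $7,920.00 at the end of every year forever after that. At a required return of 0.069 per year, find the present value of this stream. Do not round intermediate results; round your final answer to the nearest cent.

$344667.04

PV of 6-year annuity: $56,000.00 × [1 − (1+0.069)^−6] / 0.069 = 267752.25219
Perpetuity value at year 6: $7,920.00 / 0.069 = 114782.60870
PV of perpetuity: 114782.60870 / (1+0.069)^6 = 76914.79017
Total PV = 267752.25219 + 76914.79017 = 344667.04236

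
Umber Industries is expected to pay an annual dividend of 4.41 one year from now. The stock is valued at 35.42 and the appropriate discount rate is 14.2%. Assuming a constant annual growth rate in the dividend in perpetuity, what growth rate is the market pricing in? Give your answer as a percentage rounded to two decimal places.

P = D₁/(r−g) ⇒ g = r − D₁/P = 0.142 − 4.41/35.42 = 0.017494

1.75%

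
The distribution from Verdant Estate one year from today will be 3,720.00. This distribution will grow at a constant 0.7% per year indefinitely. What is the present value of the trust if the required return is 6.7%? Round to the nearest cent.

62000.00

Growing perpetuity: P = D₁ / (r − g) = 3,720.0000 / (0.067 − 0.007) = 62,000.00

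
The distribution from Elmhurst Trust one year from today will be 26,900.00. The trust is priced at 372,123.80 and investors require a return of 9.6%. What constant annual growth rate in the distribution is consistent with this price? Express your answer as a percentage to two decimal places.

2.37%

P = D₁/(r−g) ⇒ g = r − D₁/P = 0.096 − 26,900.00/372,123.80 = 0.023712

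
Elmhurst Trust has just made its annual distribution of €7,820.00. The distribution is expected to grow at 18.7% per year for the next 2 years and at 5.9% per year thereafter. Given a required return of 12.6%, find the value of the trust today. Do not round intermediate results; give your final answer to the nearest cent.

D_1 = 9282.34000
D_2 = 11018.13758
Terminal value at year 2: TV = D_2×(1+g_2)/(r−g_2) = 11668.20770/0.067 = 174152.35369
P_0 = D_1/(1+r)^1 + D_2/(1+r)^2 + TV/(1+r)^2
    = 8243.64121 + 8690.23278 + 137357.55996 = 154291.43395

€154291.43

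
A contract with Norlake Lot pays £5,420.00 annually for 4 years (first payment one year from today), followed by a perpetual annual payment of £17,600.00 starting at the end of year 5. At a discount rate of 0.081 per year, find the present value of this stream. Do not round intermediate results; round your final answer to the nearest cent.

PV of 4-year annuity: £5,420.00 × [1 − (1+0.081)^−4] / 0.081 = 17911.84135
Perpetuity value at year 4: £17,600.00 / 0.081 = 217283.95062
PV of perpetuity: 217283.95062 / (1+0.081)^4 = 159120.03774
Total PV = 17911.84135 + 159120.03774 = 177031.87909

£177031.88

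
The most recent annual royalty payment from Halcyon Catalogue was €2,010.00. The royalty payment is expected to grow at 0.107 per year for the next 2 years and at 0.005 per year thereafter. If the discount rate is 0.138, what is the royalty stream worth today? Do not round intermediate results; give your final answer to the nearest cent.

€18229.36

D_1 = 2225.07000
D_2 = 2463.15249
Terminal value at year 2: TV = D_2×(1+g_2)/(r−g_2) = 2475.46825/0.133 = 18612.54325
P_0 = D_1/(1+r)^1 + D_2/(1+r)^2 + TV/(1+r)^2
    = 1955.24605 + 1901.98363 + 14372.13195 = 18229.36163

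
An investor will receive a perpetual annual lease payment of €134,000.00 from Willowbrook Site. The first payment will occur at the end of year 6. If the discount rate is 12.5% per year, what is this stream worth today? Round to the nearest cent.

Value at end of year 5: C / r = €134,000.00 / 0.125 = €1,072,000.0000
Discount to today: PV = €1,072,000.0000 / (1 + 0.125)^5 = €1,072,000.0000 / 1.802032 = €594,883.84

€594883.84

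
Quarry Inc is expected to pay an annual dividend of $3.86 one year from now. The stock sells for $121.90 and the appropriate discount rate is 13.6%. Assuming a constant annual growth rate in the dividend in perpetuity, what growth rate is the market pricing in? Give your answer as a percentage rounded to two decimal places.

10.43%

P = D₁/(r−g) ⇒ g = r − D₁/P = 0.136 − $3.86/$121.90 = 0.104335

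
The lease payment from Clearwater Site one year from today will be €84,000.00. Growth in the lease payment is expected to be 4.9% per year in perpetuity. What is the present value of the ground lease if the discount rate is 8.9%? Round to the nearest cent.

€2100000.00

Growing perpetuity: P = D₁ / (r − g) = €84,000.0000 / (0.089 − 0.049) = €2,100,000.00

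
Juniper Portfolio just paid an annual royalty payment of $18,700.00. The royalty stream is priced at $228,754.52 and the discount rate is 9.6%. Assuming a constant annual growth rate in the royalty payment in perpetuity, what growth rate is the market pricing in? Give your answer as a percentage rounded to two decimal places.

P = D₀(1+g)/(r−g) ⇒ P(r−g) = D₀(1+g) ⇒ g(P+D₀) = P·r − D₀
g = (P·r − D₀)/(P + D₀) = ($228,754.52×0.096 − $18,700.00) / ($228,754.52 + $18,700.00) = 0.013176

1.32%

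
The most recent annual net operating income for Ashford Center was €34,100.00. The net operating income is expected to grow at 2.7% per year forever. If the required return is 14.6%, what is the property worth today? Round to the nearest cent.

D₁ = D₀ × (1 + g) = €34,100.00 × 1.027 = €35,020.7000
Growing perpetuity: P = D₁ / (r − g) = €35,020.7000 / (0.146 − 0.027) = €294,291.60

€294291.60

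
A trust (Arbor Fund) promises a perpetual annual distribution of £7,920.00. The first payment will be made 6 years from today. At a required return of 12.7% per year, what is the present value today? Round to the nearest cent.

Value at end of year 5: C / r = £7,920.00 / 0.127 = £62,362.2047
Discount to today: PV = £62,362.2047 / (1 + 0.127)^5 = £62,362.2047 / 1.818108 = £34,300.61

£34300.61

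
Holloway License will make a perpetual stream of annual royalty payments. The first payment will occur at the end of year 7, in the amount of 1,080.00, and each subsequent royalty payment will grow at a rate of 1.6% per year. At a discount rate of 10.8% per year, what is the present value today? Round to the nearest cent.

6344.50

Value at end of year 6: C₁ / (r − g) = 1,080.00 / (0.108 − 0.016) = 11,739.1304
Discount to today: PV = 11,739.1304 / (1 + 0.108)^6 = 11,739.1304 / 1.850285 = 6,344.50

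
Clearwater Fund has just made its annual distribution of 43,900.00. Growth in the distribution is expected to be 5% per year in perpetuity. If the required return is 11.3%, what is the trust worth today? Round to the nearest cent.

D₁ = D₀ × (1 + g) = 43,900.00 × 1.05 = 46,095.0000
Growing perpetuity: P = D₁ / (r − g) = 46,095.0000 / (0.113 − 0.05) = 731,666.67

731666.67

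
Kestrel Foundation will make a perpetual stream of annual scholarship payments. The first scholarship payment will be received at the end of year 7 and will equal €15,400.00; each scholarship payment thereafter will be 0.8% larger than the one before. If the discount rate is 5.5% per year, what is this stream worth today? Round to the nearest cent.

Value at end of year 6: C₁ / (r − g) = €15,400.00 / (0.055 − 0.008) = €327,659.5745
Discount to today: PV = €327,659.5745 / (1 + 0.055)^6 = €327,659.5745 / 1.378843 = €237,633.74

€237633.74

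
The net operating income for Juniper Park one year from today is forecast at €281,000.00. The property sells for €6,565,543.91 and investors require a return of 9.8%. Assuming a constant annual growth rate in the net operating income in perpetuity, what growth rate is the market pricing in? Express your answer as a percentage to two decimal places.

P = D₁/(r−g) ⇒ g = r − D₁/P = 0.098 − €281,000.00/€6,565,543.91 = 0.055201

5.52%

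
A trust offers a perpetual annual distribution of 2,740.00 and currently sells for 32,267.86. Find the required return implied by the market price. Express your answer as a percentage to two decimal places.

P = C/r ⇒ r = C/P = 2,740.00/32,267.86 = 0.084914

8.49%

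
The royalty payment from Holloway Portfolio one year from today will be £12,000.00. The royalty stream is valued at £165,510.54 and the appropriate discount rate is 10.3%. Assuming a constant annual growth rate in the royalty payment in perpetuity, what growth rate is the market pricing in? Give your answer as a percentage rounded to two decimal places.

P = D₁/(r−g) ⇒ g = r − D₁/P = 0.103 − £12,000.00/£165,510.54 = 0.030497

3.05%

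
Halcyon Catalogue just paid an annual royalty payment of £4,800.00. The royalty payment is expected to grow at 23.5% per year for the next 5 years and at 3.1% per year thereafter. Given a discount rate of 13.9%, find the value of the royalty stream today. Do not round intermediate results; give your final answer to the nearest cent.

D_1 = 5928.00000
D_2 = 7321.08000
D_3 = 9041.53380
D_4 = 11166.29424
D_5 = 13790.37339
Terminal value at year 5: TV = D_5×(1+g_2)/(r−g_2) = 14217.87497/0.108 = 131646.99042
P_0 = D_1/(1+r)^1 + D_2/(1+r)^2 + D_3/(1+r)^3 + D_4/(1+r)^4 + D_5/(1+r)^5 + TV/(1+r)^5
    = 5204.56541 + 5643.22939 + 6118.86594 + 6634.59125 + 7193.78419 + 68673.99535 = 99469.03153

£99469.03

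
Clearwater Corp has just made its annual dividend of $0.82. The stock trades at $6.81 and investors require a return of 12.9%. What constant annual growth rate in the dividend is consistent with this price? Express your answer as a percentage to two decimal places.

P = D₀(1+g)/(r−g) ⇒ P(r−g) = D₀(1+g) ⇒ g(P+D₀) = P·r − D₀
g = (P·r − D₀)/(P + D₀) = ($6.81×0.129 − $0.82) / ($6.81 + $0.82) = 0.007666

0.77%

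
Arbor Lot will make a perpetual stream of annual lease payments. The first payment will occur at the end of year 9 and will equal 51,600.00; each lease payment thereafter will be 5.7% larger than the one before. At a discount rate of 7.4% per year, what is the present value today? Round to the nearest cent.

1714614.65

Value at end of year 8: C₁ / (r − g) = 51,600.00 / (0.074 − 0.057) = 3,035,294.1176
Discount to today: PV = 3,035,294.1176 / (1 + 0.074)^8 = 3,035,294.1176 / 1.770249 = 1,714,614.65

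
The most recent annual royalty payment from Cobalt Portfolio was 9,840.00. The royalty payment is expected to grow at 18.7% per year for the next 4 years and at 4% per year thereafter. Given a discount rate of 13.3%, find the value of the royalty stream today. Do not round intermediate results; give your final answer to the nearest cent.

176843.70

D_1 = 11680.08000
D_2 = 13864.25496
D_3 = 16456.87064
D_4 = 19534.30545
Terminal value at year 4: TV = D_4×(1+g_2)/(r−g_2) = 20315.67766/0.093 = 218448.14693
P_0 = D_1/(1+r)^1 + D_2/(1+r)^2 + D_3/(1+r)^3 + D_4/(1+r)^4 + TV/(1+r)^4
    = 10308.98500 + 10800.32232 + 11315.07731 + 11854.36608 + 132564.95403 = 176843.70474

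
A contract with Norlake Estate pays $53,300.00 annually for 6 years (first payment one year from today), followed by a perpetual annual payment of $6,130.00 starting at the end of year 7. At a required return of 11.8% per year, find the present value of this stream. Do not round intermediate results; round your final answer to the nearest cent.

$246987.75

PV of 6-year annuity: $53,300.00 × [1 − (1+0.118)^−6] / 0.118 = 220384.93027
Perpetuity value at year 6: $6,130.00 / 0.118 = 51949.15254
PV of perpetuity: 51949.15254 / (1+0.118)^6 = 26602.81816
Total PV = 220384.93027 + 26602.81816 = 246987.74843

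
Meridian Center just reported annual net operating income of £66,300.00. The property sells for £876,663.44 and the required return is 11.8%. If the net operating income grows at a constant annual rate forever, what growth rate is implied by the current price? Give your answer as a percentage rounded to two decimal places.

3.94%

P = D₀(1+g)/(r−g) ⇒ P(r−g) = D₀(1+g) ⇒ g(P+D₀) = P·r − D₀
g = (P·r − D₀)/(P + D₀) = (£876,663.44×0.118 − £66,300.00) / (£876,663.44 + £66,300.00) = 0.039393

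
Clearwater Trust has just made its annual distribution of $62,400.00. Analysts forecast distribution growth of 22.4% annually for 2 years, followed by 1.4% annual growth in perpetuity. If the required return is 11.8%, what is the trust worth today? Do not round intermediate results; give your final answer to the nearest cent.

D_1 = 76377.60000
D_2 = 93486.18240
Terminal value at year 2: TV = D_2×(1+g_2)/(r−g_2) = 94794.98895/0.104 = 911490.27840
P_0 = D_1/(1+r)^1 + D_2/(1+r)^2 + TV/(1+r)^2
    = 68316.27907 + 74793.49336 + 729236.56030 = 872346.33274

$872346.33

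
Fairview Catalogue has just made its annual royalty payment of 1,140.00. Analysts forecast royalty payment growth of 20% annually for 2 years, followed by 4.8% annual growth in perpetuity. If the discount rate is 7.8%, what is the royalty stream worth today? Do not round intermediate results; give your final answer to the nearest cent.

52029.68

D_1 = 1368.00000
D_2 = 1641.60000
Terminal value at year 2: TV = D_2×(1+g_2)/(r−g_2) = 1720.39680/0.03 = 57346.56000
P_0 = D_1/(1+r)^1 + D_2/(1+r)^2 + TV/(1+r)^2
    = 1269.01670 + 1412.63454 + 49348.03336 = 52029.68460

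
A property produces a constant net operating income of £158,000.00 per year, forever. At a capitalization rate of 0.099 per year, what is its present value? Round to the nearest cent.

£1595959.60

Level perpetuity: PV = C / r = £158,000.00 / 0.099 = £1,595,959.60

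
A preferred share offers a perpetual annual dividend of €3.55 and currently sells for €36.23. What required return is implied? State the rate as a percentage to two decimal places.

9.80%

P = C/r ⇒ r = C/P = €3.55/€36.23 = 0.097985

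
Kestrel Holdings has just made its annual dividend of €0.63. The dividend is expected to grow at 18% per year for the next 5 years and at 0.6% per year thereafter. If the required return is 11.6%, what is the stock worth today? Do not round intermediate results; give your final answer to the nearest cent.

€11.35

D_1 = 0.74340
D_2 = 0.87721
D_3 = 1.03511
D_4 = 1.22143
D_5 = 1.44129
Terminal value at year 5: TV = D_5×(1+g_2)/(r−g_2) = 1.44994/0.11 = 13.18123
P_0 = D_1/(1+r)^1 + D_2/(1+r)^2 + D_3/(1+r)^3 + D_4/(1+r)^4 + D_5/(1+r)^5 + TV/(1+r)^5
    = 0.66613 + 0.70433 + 0.74472 + 0.78743 + 0.83259 + 7.61439 = 11.34958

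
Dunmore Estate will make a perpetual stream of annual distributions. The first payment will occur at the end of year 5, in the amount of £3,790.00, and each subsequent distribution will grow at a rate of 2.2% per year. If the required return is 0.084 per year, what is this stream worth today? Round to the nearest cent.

£44272.13

Value at end of year 4: C₁ / (r − g) = £3,790.00 / (0.084 − 0.022) = £61,129.0323
Discount to today: PV = £61,129.0323 / (1 + 0.084)^4 = £61,129.0323 / 1.380757 = £44,272.13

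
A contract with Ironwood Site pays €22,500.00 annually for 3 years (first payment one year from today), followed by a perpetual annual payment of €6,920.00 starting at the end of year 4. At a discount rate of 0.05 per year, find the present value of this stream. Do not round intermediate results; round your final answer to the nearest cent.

PV of 3-year annuity: €22,500.00 × [1 − (1+0.05)^−3] / 0.05 = 61273.08066
Perpetuity value at year 3: €6,920.00 / 0.05 = 138400.00000
PV of perpetuity: 138400.00000 / (1+0.05)^3 = 119555.12364
Total PV = 61273.08066 + 119555.12364 = 180828.20430

€180828.20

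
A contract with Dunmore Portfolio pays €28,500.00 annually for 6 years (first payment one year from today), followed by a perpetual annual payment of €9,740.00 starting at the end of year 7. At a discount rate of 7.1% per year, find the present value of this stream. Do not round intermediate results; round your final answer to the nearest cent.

PV of 6-year annuity: €28,500.00 × [1 − (1+0.071)^−6] / 0.071 = 135428.01917
Perpetuity value at year 6: €9,740.00 / 0.071 = 137183.09859
PV of perpetuity: 137183.09859 / (1+0.071)^6 = 90899.97906
Total PV = 135428.01917 + 90899.97906 = 226327.99823

€226328.00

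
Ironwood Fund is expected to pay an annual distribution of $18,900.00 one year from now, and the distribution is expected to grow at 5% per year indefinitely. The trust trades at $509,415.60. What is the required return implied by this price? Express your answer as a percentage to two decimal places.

P = D₁/(r − g) ⇒ r = D₁/P + g = $18,900.0000/$509,415.60 + 0.05 = 0.037101 + 0.05 = 0.087101

8.71%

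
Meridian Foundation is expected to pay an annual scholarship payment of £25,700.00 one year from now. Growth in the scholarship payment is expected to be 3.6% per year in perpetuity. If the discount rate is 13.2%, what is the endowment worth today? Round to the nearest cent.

£267708.33

Growing perpetuity: P = D₁ / (r − g) = £25,700.0000 / (0.132 − 0.036) = £267,708.33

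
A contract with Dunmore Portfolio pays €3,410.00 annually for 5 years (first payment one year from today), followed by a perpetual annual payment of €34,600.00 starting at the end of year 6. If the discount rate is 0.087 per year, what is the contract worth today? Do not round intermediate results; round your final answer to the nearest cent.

PV of 5-year annuity: €3,410.00 × [1 − (1+0.087)^−5] / 0.087 = 13367.60282
Perpetuity value at year 5: €34,600.00 / 0.087 = 397701.14943
PV of perpetuity: 397701.14943 / (1+0.087)^5 = 262065.06214
Total PV = 13367.60282 + 262065.06214 = 275432.66496

€275432.66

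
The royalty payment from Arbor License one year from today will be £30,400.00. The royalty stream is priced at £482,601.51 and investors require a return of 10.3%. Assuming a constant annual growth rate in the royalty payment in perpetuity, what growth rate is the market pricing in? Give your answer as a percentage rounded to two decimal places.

P = D₁/(r−g) ⇒ g = r − D₁/P = 0.103 − £30,400.00/£482,601.51 = 0.040008

4.00%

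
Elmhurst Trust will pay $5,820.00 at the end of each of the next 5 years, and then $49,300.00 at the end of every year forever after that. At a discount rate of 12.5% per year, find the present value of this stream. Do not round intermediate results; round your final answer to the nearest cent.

PV of 5-year annuity: $5,820.00 × [1 − (1+0.125)^−5] / 0.125 = 20722.50775
Perpetuity value at year 5: $49,300.00 / 0.125 = 394400.00000
PV of perpetuity: 394400.00000 / (1+0.125)^5 = 218863.98076
Total PV = 20722.50775 + 218863.98076 = 239586.48851

$239586.49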